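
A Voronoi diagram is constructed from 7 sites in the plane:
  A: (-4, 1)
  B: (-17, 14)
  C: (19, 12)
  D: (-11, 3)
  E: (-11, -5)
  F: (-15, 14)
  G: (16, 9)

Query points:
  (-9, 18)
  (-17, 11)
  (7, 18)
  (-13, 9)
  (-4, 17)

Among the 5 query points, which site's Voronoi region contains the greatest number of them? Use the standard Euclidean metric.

F

(-9, 18) — d² to each: A:314, B:80, C:820, D:229, E:533, F:52, G:706 → nearest is F
(-17, 11) — d² to each: A:269, B:9, C:1297, D:100, E:292, F:13, G:1093 → nearest is B
(7, 18) — d² to each: A:410, B:592, C:180, D:549, E:853, F:500, G:162 → nearest is G
(-13, 9) — d² to each: A:145, B:41, C:1033, D:40, E:200, F:29, G:841 → nearest is F
(-4, 17) — d² to each: A:256, B:178, C:554, D:245, E:533, F:130, G:464 → nearest is F
Tally — B:1, F:3, G:1. F captures the most (3).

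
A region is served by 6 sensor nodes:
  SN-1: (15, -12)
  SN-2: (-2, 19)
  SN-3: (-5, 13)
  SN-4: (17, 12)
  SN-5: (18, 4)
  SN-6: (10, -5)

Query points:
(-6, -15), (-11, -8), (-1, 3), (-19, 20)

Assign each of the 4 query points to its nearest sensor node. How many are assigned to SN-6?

(-6, -15) — d² to each: SN-1:450, SN-2:1172, SN-3:785, SN-4:1258, SN-5:937, SN-6:356 → nearest is SN-6
(-11, -8) — d² to each: SN-1:692, SN-2:810, SN-3:477, SN-4:1184, SN-5:985, SN-6:450 → nearest is SN-6
(-1, 3) — d² to each: SN-1:481, SN-2:257, SN-3:116, SN-4:405, SN-5:362, SN-6:185 → nearest is SN-3
(-19, 20) — d² to each: SN-1:2180, SN-2:290, SN-3:245, SN-4:1360, SN-5:1625, SN-6:1466 → nearest is SN-3
2 of the 4 points have SN-6 as nearest.

2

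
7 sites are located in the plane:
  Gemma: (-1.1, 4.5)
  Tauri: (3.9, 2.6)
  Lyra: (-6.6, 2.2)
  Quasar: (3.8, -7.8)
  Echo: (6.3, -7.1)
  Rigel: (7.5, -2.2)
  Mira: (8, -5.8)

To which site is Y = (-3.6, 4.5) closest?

Gemma

Since √ is increasing, it suffices to compare squared distances:
d²(Y, Gemma) = 6.25 + 0 = 6.25
d²(Y, Tauri) = 56.25 + 3.61 = 59.86
d²(Y, Lyra) = 9 + 5.29 = 14.29
d²(Y, Quasar) = 54.76 + 151.29 = 206.05
d²(Y, Echo) = 98.01 + 134.56 = 232.57
d²(Y, Rigel) = 123.21 + 44.89 = 168.1
d²(Y, Mira) = 134.56 + 106.09 = 240.65
The smallest is to Gemma, so Y lies in the Voronoi region of Gemma.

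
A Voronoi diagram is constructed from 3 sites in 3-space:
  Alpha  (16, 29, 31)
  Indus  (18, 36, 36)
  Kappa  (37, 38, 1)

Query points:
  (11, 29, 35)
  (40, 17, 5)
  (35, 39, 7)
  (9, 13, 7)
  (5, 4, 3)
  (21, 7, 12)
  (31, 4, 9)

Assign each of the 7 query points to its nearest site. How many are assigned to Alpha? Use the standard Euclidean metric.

4

(11, 29, 35) — d² to each: Alpha:41, Indus:99, Kappa:1913 → nearest is Alpha
(40, 17, 5) — d² to each: Alpha:1396, Indus:1806, Kappa:466 → nearest is Kappa
(35, 39, 7) — d² to each: Alpha:1037, Indus:1139, Kappa:41 → nearest is Kappa
(9, 13, 7) — d² to each: Alpha:881, Indus:1451, Kappa:1445 → nearest is Alpha
(5, 4, 3) — d² to each: Alpha:1530, Indus:2282, Kappa:2184 → nearest is Alpha
(21, 7, 12) — d² to each: Alpha:870, Indus:1426, Kappa:1338 → nearest is Alpha
(31, 4, 9) — d² to each: Alpha:1334, Indus:1922, Kappa:1256 → nearest is Kappa
4 of the 7 points have Alpha as nearest.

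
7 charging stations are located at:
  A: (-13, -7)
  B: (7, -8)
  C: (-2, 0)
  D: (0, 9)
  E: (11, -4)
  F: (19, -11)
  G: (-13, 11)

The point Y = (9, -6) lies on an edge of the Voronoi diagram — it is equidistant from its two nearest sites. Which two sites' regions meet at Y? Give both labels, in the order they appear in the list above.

B and E

Squared distances from Y to each site:
|YA|² = 484 + 1 = 485
|YB|² = 4 + 4 = 8
|YC|² = 121 + 36 = 157
|YD|² = 81 + 225 = 306
|YE|² = 4 + 4 = 8
|YF|² = 100 + 25 = 125
|YG|² = 484 + 289 = 773
Y is equidistant from B and E (both at squared distance 8), and every other site is strictly farther — so Y lies on the B–E Voronoi edge.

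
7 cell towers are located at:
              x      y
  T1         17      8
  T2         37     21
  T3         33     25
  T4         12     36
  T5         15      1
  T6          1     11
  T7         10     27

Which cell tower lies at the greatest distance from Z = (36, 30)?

Squared Euclidean distances:
|ZT1|² = (36−17)² + (30−8)² = 361 + 484 = 845
|ZT2|² = (36−37)² + (30−21)² = 1 + 81 = 82
|ZT3|² = (36−33)² + (30−25)² = 9 + 25 = 34
|ZT4|² = (36−12)² + (30−36)² = 576 + 36 = 612
|ZT5|² = (36−15)² + (30−1)² = 441 + 841 = 1282
|ZT6|² = (36−1)² + (30−11)² = 1225 + 361 = 1586
|ZT7|² = (36−10)² + (30−27)² = 676 + 9 = 685
The largest is to T6.

T6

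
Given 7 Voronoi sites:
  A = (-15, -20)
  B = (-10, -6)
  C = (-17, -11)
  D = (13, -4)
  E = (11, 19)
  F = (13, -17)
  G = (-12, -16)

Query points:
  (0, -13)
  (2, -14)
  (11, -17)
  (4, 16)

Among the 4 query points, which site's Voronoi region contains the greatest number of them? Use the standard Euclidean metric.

F

(0, -13) — d² to each: A:274, B:149, C:293, D:250, E:1145, F:185, G:153 → nearest is B
(2, -14) — d² to each: A:325, B:208, C:370, D:221, E:1170, F:130, G:200 → nearest is F
(11, -17) — d² to each: A:685, B:562, C:820, D:173, E:1296, F:4, G:530 → nearest is F
(4, 16) — d² to each: A:1657, B:680, C:1170, D:481, E:58, F:1170, G:1280 → nearest is E
Tally — B:1, E:1, F:2. F captures the most (2).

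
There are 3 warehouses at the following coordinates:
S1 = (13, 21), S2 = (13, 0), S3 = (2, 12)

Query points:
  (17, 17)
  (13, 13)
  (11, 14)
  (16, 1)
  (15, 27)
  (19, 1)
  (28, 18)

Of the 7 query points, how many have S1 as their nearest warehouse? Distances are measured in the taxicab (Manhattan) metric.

5

(17, 17) — d to each: S1:8, S2:21, S3:20 → nearest is S1
(13, 13) — d to each: S1:8, S2:13, S3:12 → nearest is S1
(11, 14) — d to each: S1:9, S2:16, S3:11 → nearest is S1
(16, 1) — d to each: S1:23, S2:4, S3:25 → nearest is S2
(15, 27) — d to each: S1:8, S2:29, S3:28 → nearest is S1
(19, 1) — d to each: S1:26, S2:7, S3:28 → nearest is S2
(28, 18) — d to each: S1:18, S2:33, S3:32 → nearest is S1
5 of the 7 points have S1 as nearest.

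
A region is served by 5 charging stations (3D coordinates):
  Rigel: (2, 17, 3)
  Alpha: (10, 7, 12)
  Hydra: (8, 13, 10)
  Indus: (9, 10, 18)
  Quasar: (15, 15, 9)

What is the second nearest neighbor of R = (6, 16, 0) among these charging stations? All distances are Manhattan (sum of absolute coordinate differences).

Hydra

d(R, Rigel) = |6−2| + |16−17| + |0−3| = 4 + 1 + 3 = 8
d(R, Alpha) = |6−10| + |16−7| + |0−12| = 4 + 9 + 12 = 25
d(R, Hydra) = |6−8| + |16−13| + |0−10| = 2 + 3 + 10 = 15
d(R, Indus) = |6−9| + |16−10| + |0−18| = 3 + 6 + 18 = 27
d(R, Quasar) = |6−15| + |16−15| + |0−9| = 9 + 1 + 9 = 19
Sorted ascending: Rigel, Hydra, Quasar, … — the second-nearest is Hydra.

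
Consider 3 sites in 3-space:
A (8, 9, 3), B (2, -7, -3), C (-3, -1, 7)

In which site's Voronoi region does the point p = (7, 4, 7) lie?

Compare squared distances (the ordering matches that of the actual distances):
|pA|² = (7−8)² + (4−9)² + (7−3)² = 1 + 25 + 16 = 42
|pB|² = (7−2)² + (4−(-7))² + (7−(-3))² = 25 + 121 + 100 = 246
|pC|² = (7−(-3))² + (4−(-1))² + (7−7)² = 100 + 25 + 0 = 125
A is nearest.

A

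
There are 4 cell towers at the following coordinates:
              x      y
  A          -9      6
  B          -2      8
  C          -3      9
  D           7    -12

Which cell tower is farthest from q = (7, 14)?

D

Since √ is increasing, it suffices to compare squared distances:
|qA|² = (7−(-9))² + (14−6)² = 256 + 64 = 320
|qB|² = (7−(-2))² + (14−8)² = 81 + 36 = 117
|qC|² = (7−(-3))² + (14−9)² = 100 + 25 = 125
|qD|² = (7−7)² + (14−(-12))² = 0 + 676 = 676
The largest is to D.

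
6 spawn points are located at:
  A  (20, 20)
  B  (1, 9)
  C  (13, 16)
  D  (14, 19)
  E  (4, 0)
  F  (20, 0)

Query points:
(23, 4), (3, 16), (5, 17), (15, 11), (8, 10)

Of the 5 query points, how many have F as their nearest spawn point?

(23, 4) — d² to each: A:265, B:509, C:244, D:306, E:377, F:25 → nearest is F
(3, 16) — d² to each: A:305, B:53, C:100, D:130, E:257, F:545 → nearest is B
(5, 17) — d² to each: A:234, B:80, C:65, D:85, E:290, F:514 → nearest is C
(15, 11) — d² to each: A:106, B:200, C:29, D:65, E:242, F:146 → nearest is C
(8, 10) — d² to each: A:244, B:50, C:61, D:117, E:116, F:244 → nearest is B
1 of the 5 points has F as nearest.

1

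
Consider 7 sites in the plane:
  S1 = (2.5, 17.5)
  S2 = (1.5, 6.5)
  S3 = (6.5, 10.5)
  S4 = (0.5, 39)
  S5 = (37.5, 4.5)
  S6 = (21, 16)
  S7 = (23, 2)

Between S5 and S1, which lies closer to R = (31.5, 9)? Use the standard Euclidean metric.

S5

Compare squared distances:
|RS5|² = (31.5−37.5)² + (9−4.5)² = 36 + 20.25 = 56.25
|RS1|² = (31.5−2.5)² + (9−17.5)² = 841 + 72.25 = 913.25
56.25 < 913.25, so S5 is closer.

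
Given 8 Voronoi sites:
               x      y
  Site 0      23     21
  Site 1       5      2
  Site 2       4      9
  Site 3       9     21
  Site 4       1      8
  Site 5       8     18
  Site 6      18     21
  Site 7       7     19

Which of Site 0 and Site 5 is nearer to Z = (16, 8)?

Compare squared distances:
d²(Z, Site 0) = (16−23)² + (8−21)² = 49 + 169 = 218
d²(Z, Site 5) = (16−8)² + (8−18)² = 64 + 100 = 164
218 > 164, so Site 5 is closer.

Site 5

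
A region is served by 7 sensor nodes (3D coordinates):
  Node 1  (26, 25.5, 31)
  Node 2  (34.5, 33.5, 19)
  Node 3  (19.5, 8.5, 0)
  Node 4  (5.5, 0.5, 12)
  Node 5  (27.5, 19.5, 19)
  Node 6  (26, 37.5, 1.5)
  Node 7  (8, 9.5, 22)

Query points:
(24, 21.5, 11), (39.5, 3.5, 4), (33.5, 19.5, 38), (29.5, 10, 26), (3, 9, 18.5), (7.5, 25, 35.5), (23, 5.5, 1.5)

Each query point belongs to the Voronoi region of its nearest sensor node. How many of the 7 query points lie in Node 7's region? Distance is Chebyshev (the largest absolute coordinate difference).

(24, 21.5, 11) — d to each: Node 1:20, Node 2:12, Node 3:13, Node 4:21, Node 5:8, Node 6:16, Node 7:16 → nearest is Node 5
(39.5, 3.5, 4) — d to each: Node 1:27, Node 2:30, Node 3:20, Node 4:34, Node 5:16, Node 6:34, Node 7:31.5 → nearest is Node 5
(33.5, 19.5, 38) — d to each: Node 1:7.5, Node 2:19, Node 3:38, Node 4:28, Node 5:19, Node 6:36.5, Node 7:25.5 → nearest is Node 1
(29.5, 10, 26) — d to each: Node 1:15.5, Node 2:23.5, Node 3:26, Node 4:24, Node 5:9.5, Node 6:27.5, Node 7:21.5 → nearest is Node 5
(3, 9, 18.5) — d to each: Node 1:23, Node 2:31.5, Node 3:18.5, Node 4:8.5, Node 5:24.5, Node 6:28.5, Node 7:5 → nearest is Node 7
(7.5, 25, 35.5) — d to each: Node 1:18.5, Node 2:27, Node 3:35.5, Node 4:24.5, Node 5:20, Node 6:34, Node 7:15.5 → nearest is Node 7
(23, 5.5, 1.5) — d to each: Node 1:29.5, Node 2:28, Node 3:3.5, Node 4:17.5, Node 5:17.5, Node 6:32, Node 7:20.5 → nearest is Node 3
2 of the 7 points have Node 7 as nearest.

2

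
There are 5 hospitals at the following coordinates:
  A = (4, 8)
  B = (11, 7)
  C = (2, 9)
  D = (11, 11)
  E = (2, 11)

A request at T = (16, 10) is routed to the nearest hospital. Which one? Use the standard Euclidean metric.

D

Since √ is increasing, it suffices to compare squared distances:
|TA|² = (16−4)² + (10−8)² = 144 + 4 = 148
|TB|² = (16−11)² + (10−7)² = 25 + 9 = 34
|TC|² = (16−2)² + (10−9)² = 196 + 1 = 197
|TD|² = (16−11)² + (10−11)² = 25 + 1 = 26
|TE|² = (16−2)² + (10−11)² = 196 + 1 = 197
The smallest is to D, so T lies in the Voronoi region of D.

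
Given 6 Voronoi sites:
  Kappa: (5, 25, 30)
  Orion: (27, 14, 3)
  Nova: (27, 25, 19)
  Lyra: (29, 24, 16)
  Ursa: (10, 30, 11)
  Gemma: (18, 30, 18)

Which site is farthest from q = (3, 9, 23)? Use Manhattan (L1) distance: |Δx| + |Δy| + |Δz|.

Orion

d(q, Kappa) = |3−5| + |9−25| + |23−30| = 2 + 16 + 7 = 25
d(q, Orion) = |3−27| + |9−14| + |23−3| = 24 + 5 + 20 = 49
d(q, Nova) = |3−27| + |9−25| + |23−19| = 24 + 16 + 4 = 44
d(q, Lyra) = |3−29| + |9−24| + |23−16| = 26 + 15 + 7 = 48
d(q, Ursa) = |3−10| + |9−30| + |23−11| = 7 + 21 + 12 = 40
d(q, Gemma) = |3−18| + |9−30| + |23−18| = 15 + 21 + 5 = 41
The largest is to Orion.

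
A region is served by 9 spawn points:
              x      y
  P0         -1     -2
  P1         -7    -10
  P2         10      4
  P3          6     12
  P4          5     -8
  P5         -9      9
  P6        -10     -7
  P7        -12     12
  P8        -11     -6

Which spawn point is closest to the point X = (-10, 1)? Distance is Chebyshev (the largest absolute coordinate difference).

d(X,P0) = max(9, 3) = 9
d(X,P1) = max(3, 11) = 11
d(X,P2) = max(20, 3) = 20
d(X,P3) = max(16, 11) = 16
d(X,P4) = max(15, 9) = 15
d(X,P5) = max(1, 8) = 8
d(X,P6) = max(0, 8) = 8
d(X,P7) = max(2, 11) = 11
d(X,P8) = max(1, 7) = 7
Minimum is at P8.

P8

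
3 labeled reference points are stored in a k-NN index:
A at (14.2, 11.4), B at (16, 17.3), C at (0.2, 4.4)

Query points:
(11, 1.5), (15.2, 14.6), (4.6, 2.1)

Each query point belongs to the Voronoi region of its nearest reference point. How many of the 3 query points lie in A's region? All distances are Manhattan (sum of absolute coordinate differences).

1

(11, 1.5) — d to each: A:13.1, B:20.8, C:13.7 → nearest is A
(15.2, 14.6) — d to each: A:4.2, B:3.5, C:25.2 → nearest is B
(4.6, 2.1) — d to each: A:18.9, B:26.6, C:6.7 → nearest is C
1 of the 3 points has A as nearest.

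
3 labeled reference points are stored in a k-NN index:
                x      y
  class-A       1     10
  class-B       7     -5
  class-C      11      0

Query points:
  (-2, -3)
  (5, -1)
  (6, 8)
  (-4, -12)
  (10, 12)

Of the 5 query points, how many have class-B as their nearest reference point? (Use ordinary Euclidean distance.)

3

(-2, -3) — d² to each: class-A:178, class-B:85, class-C:178 → nearest is class-B
(5, -1) — d² to each: class-A:137, class-B:20, class-C:37 → nearest is class-B
(6, 8) — d² to each: class-A:29, class-B:170, class-C:89 → nearest is class-A
(-4, -12) — d² to each: class-A:509, class-B:170, class-C:369 → nearest is class-B
(10, 12) — d² to each: class-A:85, class-B:298, class-C:145 → nearest is class-A
3 of the 5 points have class-B as nearest.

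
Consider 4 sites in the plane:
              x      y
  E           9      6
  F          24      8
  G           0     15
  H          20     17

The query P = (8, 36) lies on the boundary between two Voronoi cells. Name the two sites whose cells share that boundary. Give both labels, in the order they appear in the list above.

Squared distances from P to each site:
|PE|² = (8−9)² + (36−6)² = 1 + 900 = 901
|PF|² = (8−24)² + (36−8)² = 256 + 784 = 1040
|PG|² = (8−0)² + (36−15)² = 64 + 441 = 505
|PH|² = (8−20)² + (36−17)² = 144 + 361 = 505
P is equidistant from G and H (both at squared distance 505), and every other site is strictly farther — so P lies on the G–H Voronoi edge.

G and H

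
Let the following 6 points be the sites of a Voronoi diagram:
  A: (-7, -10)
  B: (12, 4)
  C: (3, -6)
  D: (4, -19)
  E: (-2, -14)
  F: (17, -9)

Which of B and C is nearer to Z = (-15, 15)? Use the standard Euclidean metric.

C

Compare squared distances:
|ZB|² = (-15−12)² + (15−4)² = 729 + 121 = 850
|ZC|² = (-15−3)² + (15−(-6))² = 324 + 441 = 765
850 > 765, so C is closer.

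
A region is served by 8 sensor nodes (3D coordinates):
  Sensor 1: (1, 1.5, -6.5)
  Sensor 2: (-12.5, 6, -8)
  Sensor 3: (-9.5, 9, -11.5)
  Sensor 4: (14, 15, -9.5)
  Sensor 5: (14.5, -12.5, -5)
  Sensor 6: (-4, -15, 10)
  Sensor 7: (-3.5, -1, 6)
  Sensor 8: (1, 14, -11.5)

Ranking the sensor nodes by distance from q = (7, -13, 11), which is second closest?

Compare squared distances (the ordering matches that of the actual distances):
d²(q, Sensor 1) = (7−1)² + (-13−1.5)² + (11−(-6.5))² = 36 + 210.25 + 306.25 = 552.5
d²(q, Sensor 2) = (7−(-12.5))² + (-13−6)² + (11−(-8))² = 380.25 + 361 + 361 = 1102.25
d²(q, Sensor 3) = (7−(-9.5))² + (-13−9)² + (11−(-11.5))² = 272.25 + 484 + 506.25 = 1262.5
d²(q, Sensor 4) = (7−14)² + (-13−15)² + (11−(-9.5))² = 49 + 784 + 420.25 = 1253.25
d²(q, Sensor 5) = (7−14.5)² + (-13−(-12.5))² + (11−(-5))² = 56.25 + 0.25 + 256 = 312.5
d²(q, Sensor 6) = (7−(-4))² + (-13−(-15))² + (11−10)² = 121 + 4 + 1 = 126
d²(q, Sensor 7) = (7−(-3.5))² + (-13−(-1))² + (11−6)² = 110.25 + 144 + 25 = 279.25
d²(q, Sensor 8) = (7−1)² + (-13−14)² + (11−(-11.5))² = 36 + 729 + 506.25 = 1271.25
Sorted ascending: Sensor 6, Sensor 7, Sensor 5, … — the second-nearest is Sensor 7.

Sensor 7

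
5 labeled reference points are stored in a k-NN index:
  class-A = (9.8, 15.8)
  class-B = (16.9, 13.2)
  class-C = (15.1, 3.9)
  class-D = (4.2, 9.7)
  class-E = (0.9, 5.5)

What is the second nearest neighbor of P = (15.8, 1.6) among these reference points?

Squared Euclidean distances:
d²(P, class-A) = (15.8−9.8)² + (1.6−15.8)² = 36 + 201.64 = 237.64
d²(P, class-B) = (15.8−16.9)² + (1.6−13.2)² = 1.21 + 134.56 = 135.77
d²(P, class-C) = (15.8−15.1)² + (1.6−3.9)² = 0.49 + 5.29 = 5.78
d²(P, class-D) = (15.8−4.2)² + (1.6−9.7)² = 134.56 + 65.61 = 200.17
d²(P, class-E) = (15.8−0.9)² + (1.6−5.5)² = 222.01 + 15.21 = 237.22
Sorted ascending: class-C, class-B, class-D, … — the second-nearest is class-B.

class-B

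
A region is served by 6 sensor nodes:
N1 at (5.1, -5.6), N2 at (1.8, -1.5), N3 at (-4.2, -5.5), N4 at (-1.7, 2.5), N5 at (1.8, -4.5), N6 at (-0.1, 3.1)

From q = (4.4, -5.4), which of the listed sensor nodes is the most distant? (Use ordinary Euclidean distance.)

N4

Since √ is increasing, it suffices to compare squared distances:
|qN1|² = (4.4−5.1)² + (-5.4−(-5.6))² = 0.49 + 0.04 = 0.53
|qN2|² = (4.4−1.8)² + (-5.4−(-1.5))² = 6.76 + 15.21 = 21.97
|qN3|² = (4.4−(-4.2))² + (-5.4−(-5.5))² = 73.96 + 0.01 = 73.97
|qN4|² = (4.4−(-1.7))² + (-5.4−2.5)² = 37.21 + 62.41 = 99.62
|qN5|² = (4.4−1.8)² + (-5.4−(-4.5))² = 6.76 + 0.81 = 7.57
|qN6|² = (4.4−(-0.1))² + (-5.4−3.1)² = 20.25 + 72.25 = 92.5
The largest is to N4.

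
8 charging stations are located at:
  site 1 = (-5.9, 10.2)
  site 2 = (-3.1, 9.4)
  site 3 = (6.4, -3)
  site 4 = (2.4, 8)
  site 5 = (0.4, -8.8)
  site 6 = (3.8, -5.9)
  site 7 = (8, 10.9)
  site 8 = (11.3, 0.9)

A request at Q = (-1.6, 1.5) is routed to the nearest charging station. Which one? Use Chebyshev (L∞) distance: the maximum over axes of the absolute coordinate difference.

site 4

d(Q, site 1) = max(4.3, 8.7) = 8.7
d(Q, site 2) = max(1.5, 7.9) = 7.9
d(Q, site 3) = max(8, 4.5) = 8
d(Q, site 4) = max(4, 6.5) = 6.5
d(Q, site 5) = max(2, 10.3) = 10.3
d(Q, site 6) = max(5.4, 7.4) = 7.4
d(Q, site 7) = max(9.6, 9.4) = 9.6
d(Q, site 8) = max(12.9, 0.6) = 12.9
The smallest is to site 4, so Q lies in the Voronoi region of site 4.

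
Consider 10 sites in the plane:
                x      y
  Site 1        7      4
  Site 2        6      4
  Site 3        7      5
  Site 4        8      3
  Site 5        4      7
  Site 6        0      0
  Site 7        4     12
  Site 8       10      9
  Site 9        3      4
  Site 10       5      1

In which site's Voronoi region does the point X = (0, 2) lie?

Site 6

Since √ is increasing, it suffices to compare squared distances:
d²(X, Site 1) = (0−7)² + (2−4)² = 49 + 4 = 53
d²(X, Site 2) = (0−6)² + (2−4)² = 36 + 4 = 40
d²(X, Site 3) = (0−7)² + (2−5)² = 49 + 9 = 58
d²(X, Site 4) = (0−8)² + (2−3)² = 64 + 1 = 65
d²(X, Site 5) = (0−4)² + (2−7)² = 16 + 25 = 41
d²(X, Site 6) = (0−0)² + (2−0)² = 0 + 4 = 4
d²(X, Site 7) = (0−4)² + (2−12)² = 16 + 100 = 116
d²(X, Site 8) = (0−10)² + (2−9)² = 100 + 49 = 149
d²(X, Site 9) = (0−3)² + (2−4)² = 9 + 4 = 13
d²(X, Site 10) = (0−5)² + (2−1)² = 25 + 1 = 26
The smallest is to Site 6, so X lies in the Voronoi region of Site 6.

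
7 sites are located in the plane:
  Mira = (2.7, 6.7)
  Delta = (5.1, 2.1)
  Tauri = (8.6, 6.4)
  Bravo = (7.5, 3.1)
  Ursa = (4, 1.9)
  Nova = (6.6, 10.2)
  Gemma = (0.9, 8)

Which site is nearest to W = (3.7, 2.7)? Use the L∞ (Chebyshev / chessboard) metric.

Ursa

d(W, Mira) = max(1, 4) = 4
d(W, Delta) = max(1.4, 0.6) = 1.4
d(W, Tauri) = max(4.9, 3.7) = 4.9
d(W, Bravo) = max(3.8, 0.4) = 3.8
d(W, Ursa) = max(0.3, 0.8) = 0.8
d(W, Nova) = max(2.9, 7.5) = 7.5
d(W, Gemma) = max(2.8, 5.3) = 5.3
Ursa is nearest.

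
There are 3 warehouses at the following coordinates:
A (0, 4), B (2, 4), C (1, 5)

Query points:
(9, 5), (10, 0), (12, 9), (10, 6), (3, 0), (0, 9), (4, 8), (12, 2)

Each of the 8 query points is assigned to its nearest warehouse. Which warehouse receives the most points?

B

(9, 5) — d² to each: A:82, B:50, C:64 → nearest is B
(10, 0) — d² to each: A:116, B:80, C:106 → nearest is B
(12, 9) — d² to each: A:169, B:125, C:137 → nearest is B
(10, 6) — d² to each: A:104, B:68, C:82 → nearest is B
(3, 0) — d² to each: A:25, B:17, C:29 → nearest is B
(0, 9) — d² to each: A:25, B:29, C:17 → nearest is C
(4, 8) — d² to each: A:32, B:20, C:18 → nearest is C
(12, 2) — d² to each: A:148, B:104, C:130 → nearest is B
Tally — B:6, C:2. B captures the most (6).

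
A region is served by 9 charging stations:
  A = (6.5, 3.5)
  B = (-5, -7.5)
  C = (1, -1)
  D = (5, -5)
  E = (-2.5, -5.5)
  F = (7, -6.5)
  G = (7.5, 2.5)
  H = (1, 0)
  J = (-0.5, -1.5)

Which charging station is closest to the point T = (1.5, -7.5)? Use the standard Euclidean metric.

D

Squared Euclidean distances:
|TA|² = (1.5−6.5)² + (-7.5−3.5)² = 25 + 121 = 146
|TB|² = (1.5−(-5))² + (-7.5−(-7.5))² = 42.25 + 0 = 42.25
|TC|² = (1.5−1)² + (-7.5−(-1))² = 0.25 + 42.25 = 42.5
|TD|² = (1.5−5)² + (-7.5−(-5))² = 12.25 + 6.25 = 18.5
|TE|² = (1.5−(-2.5))² + (-7.5−(-5.5))² = 16 + 4 = 20
|TF|² = (1.5−7)² + (-7.5−(-6.5))² = 30.25 + 1 = 31.25
|TG|² = (1.5−7.5)² + (-7.5−2.5)² = 36 + 100 = 136
|TH|² = (1.5−1)² + (-7.5−0)² = 0.25 + 56.25 = 56.5
|TJ|² = (1.5−(-0.5))² + (-7.5−(-1.5))² = 4 + 36 = 40
The smallest is to D, so T lies in the Voronoi region of D.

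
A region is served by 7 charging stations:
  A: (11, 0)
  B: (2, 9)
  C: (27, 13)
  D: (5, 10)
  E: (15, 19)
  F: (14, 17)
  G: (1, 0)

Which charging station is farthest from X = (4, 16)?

C

Since √ is increasing, it suffices to compare squared distances:
|XA|² = (4−11)² + (16−0)² = 49 + 256 = 305
|XB|² = (4−2)² + (16−9)² = 4 + 49 = 53
|XC|² = (4−27)² + (16−13)² = 529 + 9 = 538
|XD|² = (4−5)² + (16−10)² = 1 + 36 = 37
|XE|² = (4−15)² + (16−19)² = 121 + 9 = 130
|XF|² = (4−14)² + (16−17)² = 100 + 1 = 101
|XG|² = (4−1)² + (16−0)² = 9 + 256 = 265
The largest is to C.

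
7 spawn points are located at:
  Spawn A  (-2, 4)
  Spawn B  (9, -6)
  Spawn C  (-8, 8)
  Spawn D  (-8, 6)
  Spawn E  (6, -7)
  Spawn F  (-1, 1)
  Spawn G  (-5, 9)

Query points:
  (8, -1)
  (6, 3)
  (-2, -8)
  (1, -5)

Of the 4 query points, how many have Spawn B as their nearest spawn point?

1

(8, -1) — d² to each: Spawn A:125, Spawn B:26, Spawn C:337, Spawn D:305, Spawn E:40, Spawn F:85, Spawn G:269 → nearest is Spawn B
(6, 3) — d² to each: Spawn A:65, Spawn B:90, Spawn C:221, Spawn D:205, Spawn E:100, Spawn F:53, Spawn G:157 → nearest is Spawn F
(-2, -8) — d² to each: Spawn A:144, Spawn B:125, Spawn C:292, Spawn D:232, Spawn E:65, Spawn F:82, Spawn G:298 → nearest is Spawn E
(1, -5) — d² to each: Spawn A:90, Spawn B:65, Spawn C:250, Spawn D:202, Spawn E:29, Spawn F:40, Spawn G:232 → nearest is Spawn E
1 of the 4 points has Spawn B as nearest.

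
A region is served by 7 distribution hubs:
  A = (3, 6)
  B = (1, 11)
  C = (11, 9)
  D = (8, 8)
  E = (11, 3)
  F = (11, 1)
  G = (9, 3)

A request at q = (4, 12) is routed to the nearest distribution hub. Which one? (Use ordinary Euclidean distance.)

B

Since √ is increasing, it suffices to compare squared distances:
|qA|² = (4−3)² + (12−6)² = 1 + 36 = 37
|qB|² = (4−1)² + (12−11)² = 9 + 1 = 10
|qC|² = (4−11)² + (12−9)² = 49 + 9 = 58
|qD|² = (4−8)² + (12−8)² = 16 + 16 = 32
|qE|² = (4−11)² + (12−3)² = 49 + 81 = 130
|qF|² = (4−11)² + (12−1)² = 49 + 121 = 170
|qG|² = (4−9)² + (12−3)² = 25 + 81 = 106
Minimum is at B.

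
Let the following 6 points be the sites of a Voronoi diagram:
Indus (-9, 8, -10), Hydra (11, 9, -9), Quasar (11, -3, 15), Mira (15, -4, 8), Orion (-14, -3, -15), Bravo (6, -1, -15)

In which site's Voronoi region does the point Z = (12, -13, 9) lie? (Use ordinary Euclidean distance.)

Mira

Since √ is increasing, it suffices to compare squared distances:
d²(Z, Indus) = (12−(-9))² + (-13−8)² + (9−(-10))² = 441 + 441 + 361 = 1243
d²(Z, Hydra) = (12−11)² + (-13−9)² + (9−(-9))² = 1 + 484 + 324 = 809
d²(Z, Quasar) = (12−11)² + (-13−(-3))² + (9−15)² = 1 + 100 + 36 = 137
d²(Z, Mira) = (12−15)² + (-13−(-4))² + (9−8)² = 9 + 81 + 1 = 91
d²(Z, Orion) = (12−(-14))² + (-13−(-3))² + (9−(-15))² = 676 + 100 + 576 = 1352
d²(Z, Bravo) = (12−6)² + (-13−(-1))² + (9−(-15))² = 36 + 144 + 576 = 756
Minimum is at Mira.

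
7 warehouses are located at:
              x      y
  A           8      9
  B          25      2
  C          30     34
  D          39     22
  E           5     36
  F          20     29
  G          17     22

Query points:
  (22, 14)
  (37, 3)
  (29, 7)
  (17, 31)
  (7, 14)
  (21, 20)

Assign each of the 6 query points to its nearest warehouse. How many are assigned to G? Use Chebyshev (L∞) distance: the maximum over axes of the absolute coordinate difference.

(22, 14) — d to each: A:14, B:12, C:20, D:17, E:22, F:15, G:8 → nearest is G
(37, 3) — d to each: A:29, B:12, C:31, D:19, E:33, F:26, G:20 → nearest is B
(29, 7) — d to each: A:21, B:5, C:27, D:15, E:29, F:22, G:15 → nearest is B
(17, 31) — d to each: A:22, B:29, C:13, D:22, E:12, F:3, G:9 → nearest is F
(7, 14) — d to each: A:5, B:18, C:23, D:32, E:22, F:15, G:10 → nearest is A
(21, 20) — d to each: A:13, B:18, C:14, D:18, E:16, F:9, G:4 → nearest is G
2 of the 6 points have G as nearest.

2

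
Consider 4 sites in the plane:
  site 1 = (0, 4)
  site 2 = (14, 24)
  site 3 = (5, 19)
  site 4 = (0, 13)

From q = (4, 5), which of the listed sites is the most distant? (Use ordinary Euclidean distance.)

site 2

Compare squared distances (the ordering matches that of the actual distances):
d²(q, site 1) = 16 + 1 = 17
d²(q, site 2) = 100 + 361 = 461
d²(q, site 3) = 1 + 196 = 197
d²(q, site 4) = 16 + 64 = 80
The largest is to site 2.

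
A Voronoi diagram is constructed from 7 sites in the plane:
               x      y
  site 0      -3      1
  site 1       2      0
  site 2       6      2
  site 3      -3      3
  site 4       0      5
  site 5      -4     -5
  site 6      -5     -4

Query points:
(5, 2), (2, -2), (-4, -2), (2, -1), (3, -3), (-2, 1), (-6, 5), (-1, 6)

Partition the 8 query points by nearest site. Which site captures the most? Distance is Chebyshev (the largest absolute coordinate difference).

(5, 2) — d to each: site 0:8, site 1:3, site 2:1, site 3:8, site 4:5, site 5:9, site 6:10 → nearest is site 2
(2, -2) — d to each: site 0:5, site 1:2, site 2:4, site 3:5, site 4:7, site 5:6, site 6:7 → nearest is site 1
(-4, -2) — d to each: site 0:3, site 1:6, site 2:10, site 3:5, site 4:7, site 5:3, site 6:2 → nearest is site 6
(2, -1) — d to each: site 0:5, site 1:1, site 2:4, site 3:5, site 4:6, site 5:6, site 6:7 → nearest is site 1
(3, -3) — d to each: site 0:6, site 1:3, site 2:5, site 3:6, site 4:8, site 5:7, site 6:8 → nearest is site 1
(-2, 1) — d to each: site 0:1, site 1:4, site 2:8, site 3:2, site 4:4, site 5:6, site 6:5 → nearest is site 0
(-6, 5) — d to each: site 0:4, site 1:8, site 2:12, site 3:3, site 4:6, site 5:10, site 6:9 → nearest is site 3
(-1, 6) — d to each: site 0:5, site 1:6, site 2:7, site 3:3, site 4:1, site 5:11, site 6:10 → nearest is site 4
Tally — site 0:1, site 1:3, site 2:1, site 3:1, site 4:1, site 6:1. site 1 captures the most (3).

site 1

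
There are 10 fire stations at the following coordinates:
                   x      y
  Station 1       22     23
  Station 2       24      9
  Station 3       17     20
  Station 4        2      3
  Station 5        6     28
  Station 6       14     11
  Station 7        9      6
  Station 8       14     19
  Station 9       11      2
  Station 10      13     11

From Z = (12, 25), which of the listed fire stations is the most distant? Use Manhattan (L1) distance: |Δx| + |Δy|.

d(Z, Station 1) = |12−22| + |25−23| = 10 + 2 = 12
d(Z, Station 2) = |12−24| + |25−9| = 12 + 16 = 28
d(Z, Station 3) = |12−17| + |25−20| = 5 + 5 = 10
d(Z, Station 4) = |12−2| + |25−3| = 10 + 22 = 32
d(Z, Station 5) = |12−6| + |25−28| = 6 + 3 = 9
d(Z, Station 6) = |12−14| + |25−11| = 2 + 14 = 16
d(Z, Station 7) = |12−9| + |25−6| = 3 + 19 = 22
d(Z, Station 8) = |12−14| + |25−19| = 2 + 6 = 8
d(Z, Station 9) = |12−11| + |25−2| = 1 + 23 = 24
d(Z, Station 10) = |12−13| + |25−11| = 1 + 14 = 15
The largest is to Station 4.

Station 4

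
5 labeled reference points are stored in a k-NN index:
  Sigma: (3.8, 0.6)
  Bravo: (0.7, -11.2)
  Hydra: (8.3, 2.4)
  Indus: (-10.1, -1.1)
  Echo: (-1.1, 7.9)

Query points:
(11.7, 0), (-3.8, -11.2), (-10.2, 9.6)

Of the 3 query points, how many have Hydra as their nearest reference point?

1

(11.7, 0) — d² to each: Sigma:62.77, Bravo:246.44, Hydra:17.32, Indus:476.45, Echo:226.25 → nearest is Hydra
(-3.8, -11.2) — d² to each: Sigma:197, Bravo:20.25, Hydra:331.37, Indus:141.7, Echo:372.1 → nearest is Bravo
(-10.2, 9.6) — d² to each: Sigma:277, Bravo:551.45, Hydra:394.09, Indus:114.5, Echo:85.7 → nearest is Echo
1 of the 3 points has Hydra as nearest.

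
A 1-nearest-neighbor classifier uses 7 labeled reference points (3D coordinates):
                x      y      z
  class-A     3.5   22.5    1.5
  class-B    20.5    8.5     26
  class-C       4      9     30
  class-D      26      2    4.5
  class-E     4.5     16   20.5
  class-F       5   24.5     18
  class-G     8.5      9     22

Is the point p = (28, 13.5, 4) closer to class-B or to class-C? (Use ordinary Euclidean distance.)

class-B

Compare squared distances:
d²(p, class-B) = (28−20.5)² + (13.5−8.5)² + (4−26)² = 56.25 + 25 + 484 = 565.25
d²(p, class-C) = (28−4)² + (13.5−9)² + (4−30)² = 576 + 20.25 + 676 = 1272.25
565.25 < 1272.25, so class-B is closer.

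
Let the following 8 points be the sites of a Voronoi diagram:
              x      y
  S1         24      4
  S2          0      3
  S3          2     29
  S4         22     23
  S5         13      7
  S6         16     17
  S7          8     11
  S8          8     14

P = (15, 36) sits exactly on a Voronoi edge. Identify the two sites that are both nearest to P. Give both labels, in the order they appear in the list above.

Squared distances from P to each site:
|PS1|² = 81 + 1024 = 1105
|PS2|² = 225 + 1089 = 1314
|PS3|² = 169 + 49 = 218
|PS4|² = 49 + 169 = 218
|PS5|² = 4 + 841 = 845
|PS6|² = 1 + 361 = 362
|PS7|² = 49 + 625 = 674
|PS8|² = 49 + 484 = 533
P is equidistant from S3 and S4 (both at squared distance 218), and every other site is strictly farther — so P lies on the S3–S4 Voronoi edge.

S3 and S4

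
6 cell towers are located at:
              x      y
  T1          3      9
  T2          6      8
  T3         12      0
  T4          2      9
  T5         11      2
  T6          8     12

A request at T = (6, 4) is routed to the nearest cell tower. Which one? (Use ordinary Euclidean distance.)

Squared Euclidean distances:
|TT1|² = 9 + 25 = 34
|TT2|² = 0 + 16 = 16
|TT3|² = 36 + 16 = 52
|TT4|² = 16 + 25 = 41
|TT5|² = 25 + 4 = 29
|TT6|² = 4 + 64 = 68
T2 is nearest.

T2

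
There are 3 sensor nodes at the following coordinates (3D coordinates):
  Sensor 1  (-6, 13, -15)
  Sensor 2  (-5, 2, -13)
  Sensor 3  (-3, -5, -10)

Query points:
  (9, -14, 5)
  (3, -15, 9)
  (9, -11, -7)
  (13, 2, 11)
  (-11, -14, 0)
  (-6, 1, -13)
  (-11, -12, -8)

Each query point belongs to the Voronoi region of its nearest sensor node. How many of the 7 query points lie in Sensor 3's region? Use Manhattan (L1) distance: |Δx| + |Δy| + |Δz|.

(9, -14, 5) — d to each: Sensor 1:62, Sensor 2:48, Sensor 3:36 → nearest is Sensor 3
(3, -15, 9) — d to each: Sensor 1:61, Sensor 2:47, Sensor 3:35 → nearest is Sensor 3
(9, -11, -7) — d to each: Sensor 1:47, Sensor 2:33, Sensor 3:21 → nearest is Sensor 3
(13, 2, 11) — d to each: Sensor 1:56, Sensor 2:42, Sensor 3:44 → nearest is Sensor 2
(-11, -14, 0) — d to each: Sensor 1:47, Sensor 2:35, Sensor 3:27 → nearest is Sensor 3
(-6, 1, -13) — d to each: Sensor 1:14, Sensor 2:2, Sensor 3:12 → nearest is Sensor 2
(-11, -12, -8) — d to each: Sensor 1:37, Sensor 2:25, Sensor 3:17 → nearest is Sensor 3
5 of the 7 points have Sensor 3 as nearest.

5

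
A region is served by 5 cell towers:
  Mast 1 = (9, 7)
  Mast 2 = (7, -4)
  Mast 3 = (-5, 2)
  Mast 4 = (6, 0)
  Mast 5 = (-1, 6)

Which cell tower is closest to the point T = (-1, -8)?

Since √ is increasing, it suffices to compare squared distances:
d²(T, Mast 1) = (-1−9)² + (-8−7)² = 100 + 225 = 325
d²(T, Mast 2) = (-1−7)² + (-8−(-4))² = 64 + 16 = 80
d²(T, Mast 3) = (-1−(-5))² + (-8−2)² = 16 + 100 = 116
d²(T, Mast 4) = (-1−6)² + (-8−0)² = 49 + 64 = 113
d²(T, Mast 5) = (-1−(-1))² + (-8−6)² = 0 + 196 = 196
Mast 2 is nearest.

Mast 2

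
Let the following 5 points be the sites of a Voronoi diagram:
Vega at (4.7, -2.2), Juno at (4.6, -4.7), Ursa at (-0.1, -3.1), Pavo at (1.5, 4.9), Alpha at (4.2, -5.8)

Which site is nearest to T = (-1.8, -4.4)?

Ursa

Since √ is increasing, it suffices to compare squared distances:
d²(T, Vega) = (-1.8−4.7)² + (-4.4−(-2.2))² = 42.25 + 4.84 = 47.09
d²(T, Juno) = (-1.8−4.6)² + (-4.4−(-4.7))² = 40.96 + 0.09 = 41.05
d²(T, Ursa) = (-1.8−(-0.1))² + (-4.4−(-3.1))² = 2.89 + 1.69 = 4.58
d²(T, Pavo) = (-1.8−1.5)² + (-4.4−4.9)² = 10.89 + 86.49 = 97.38
d²(T, Alpha) = (-1.8−4.2)² + (-4.4−(-5.8))² = 36 + 1.96 = 37.96
Ursa is nearest.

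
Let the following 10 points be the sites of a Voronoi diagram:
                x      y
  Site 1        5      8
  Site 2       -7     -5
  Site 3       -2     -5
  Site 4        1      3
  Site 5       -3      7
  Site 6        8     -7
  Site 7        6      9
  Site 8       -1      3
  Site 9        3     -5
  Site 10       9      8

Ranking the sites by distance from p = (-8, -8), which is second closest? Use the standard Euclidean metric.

Site 3

Since √ is increasing, it suffices to compare squared distances:
d²(p, Site 1) = 169 + 256 = 425
d²(p, Site 2) = 1 + 9 = 10
d²(p, Site 3) = 36 + 9 = 45
d²(p, Site 4) = 81 + 121 = 202
d²(p, Site 5) = 25 + 225 = 250
d²(p, Site 6) = 256 + 1 = 257
d²(p, Site 7) = 196 + 289 = 485
d²(p, Site 8) = 49 + 121 = 170
d²(p, Site 9) = 121 + 9 = 130
d²(p, Site 10) = 289 + 256 = 545
Sorted ascending: Site 2, Site 3, Site 9, … — the second-nearest is Site 3.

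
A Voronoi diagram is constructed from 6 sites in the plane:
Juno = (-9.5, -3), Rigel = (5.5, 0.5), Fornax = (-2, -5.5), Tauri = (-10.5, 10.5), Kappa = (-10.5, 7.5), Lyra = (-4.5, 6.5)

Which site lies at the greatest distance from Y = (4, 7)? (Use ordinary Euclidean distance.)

Juno

Compare squared distances (the ordering matches that of the actual distances):
d²(Y, Juno) = (4−(-9.5))² + (7−(-3))² = 182.25 + 100 = 282.25
d²(Y, Rigel) = (4−5.5)² + (7−0.5)² = 2.25 + 42.25 = 44.5
d²(Y, Fornax) = (4−(-2))² + (7−(-5.5))² = 36 + 156.25 = 192.25
d²(Y, Tauri) = (4−(-10.5))² + (7−10.5)² = 210.25 + 12.25 = 222.5
d²(Y, Kappa) = (4−(-10.5))² + (7−7.5)² = 210.25 + 0.25 = 210.5
d²(Y, Lyra) = (4−(-4.5))² + (7−6.5)² = 72.25 + 0.25 = 72.5
The largest is to Juno.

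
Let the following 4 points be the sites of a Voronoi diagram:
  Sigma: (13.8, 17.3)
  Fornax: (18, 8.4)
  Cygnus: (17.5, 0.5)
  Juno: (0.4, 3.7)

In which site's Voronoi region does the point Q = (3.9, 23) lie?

Sigma

Compare squared distances (the ordering matches that of the actual distances):
d²(Q, Sigma) = (3.9−13.8)² + (23−17.3)² = 98.01 + 32.49 = 130.5
d²(Q, Fornax) = (3.9−18)² + (23−8.4)² = 198.81 + 213.16 = 411.97
d²(Q, Cygnus) = (3.9−17.5)² + (23−0.5)² = 184.96 + 506.25 = 691.21
d²(Q, Juno) = (3.9−0.4)² + (23−3.7)² = 12.25 + 372.49 = 384.74
The smallest is to Sigma, so Q lies in the Voronoi region of Sigma.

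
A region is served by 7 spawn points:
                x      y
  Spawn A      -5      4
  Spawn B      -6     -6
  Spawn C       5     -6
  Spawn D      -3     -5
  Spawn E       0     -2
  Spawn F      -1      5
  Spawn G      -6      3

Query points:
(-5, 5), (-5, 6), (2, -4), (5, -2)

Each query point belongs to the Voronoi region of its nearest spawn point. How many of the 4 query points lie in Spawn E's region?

(-5, 5) — d² to each: Spawn A:1, Spawn B:122, Spawn C:221, Spawn D:104, Spawn E:74, Spawn F:16, Spawn G:5 → nearest is Spawn A
(-5, 6) — d² to each: Spawn A:4, Spawn B:145, Spawn C:244, Spawn D:125, Spawn E:89, Spawn F:17, Spawn G:10 → nearest is Spawn A
(2, -4) — d² to each: Spawn A:113, Spawn B:68, Spawn C:13, Spawn D:26, Spawn E:8, Spawn F:90, Spawn G:113 → nearest is Spawn E
(5, -2) — d² to each: Spawn A:136, Spawn B:137, Spawn C:16, Spawn D:73, Spawn E:25, Spawn F:85, Spawn G:146 → nearest is Spawn C
1 of the 4 points has Spawn E as nearest.

1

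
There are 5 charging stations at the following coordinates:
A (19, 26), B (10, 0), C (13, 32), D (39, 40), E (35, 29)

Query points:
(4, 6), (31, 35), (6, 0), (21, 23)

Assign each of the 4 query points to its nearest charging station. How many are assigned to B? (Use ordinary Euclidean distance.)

2

(4, 6) — d² to each: A:625, B:72, C:757, D:2381, E:1490 → nearest is B
(31, 35) — d² to each: A:225, B:1666, C:333, D:89, E:52 → nearest is E
(6, 0) — d² to each: A:845, B:16, C:1073, D:2689, E:1682 → nearest is B
(21, 23) — d² to each: A:13, B:650, C:145, D:613, E:232 → nearest is A
2 of the 4 points have B as nearest.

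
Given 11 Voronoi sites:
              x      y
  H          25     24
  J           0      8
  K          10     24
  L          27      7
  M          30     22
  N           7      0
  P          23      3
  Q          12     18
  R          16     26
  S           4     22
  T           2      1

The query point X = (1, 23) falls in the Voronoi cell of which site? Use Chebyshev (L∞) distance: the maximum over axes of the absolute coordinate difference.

d(X,H) = max(24, 1) = 24
d(X,J) = max(1, 15) = 15
d(X,K) = max(9, 1) = 9
d(X,L) = max(26, 16) = 26
d(X,M) = max(29, 1) = 29
d(X,N) = max(6, 23) = 23
d(X,P) = max(22, 20) = 22
d(X,Q) = max(11, 5) = 11
d(X,R) = max(15, 3) = 15
d(X,S) = max(3, 1) = 3
d(X,T) = max(1, 22) = 22
The smallest is to S, so X lies in the Voronoi region of S.

S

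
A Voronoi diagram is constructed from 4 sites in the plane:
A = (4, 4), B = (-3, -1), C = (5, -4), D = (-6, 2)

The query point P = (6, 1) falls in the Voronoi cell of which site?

A

Squared Euclidean distances:
|PA|² = 4 + 9 = 13
|PB|² = 81 + 4 = 85
|PC|² = 1 + 25 = 26
|PD|² = 144 + 1 = 145
The smallest is to A, so P lies in the Voronoi region of A.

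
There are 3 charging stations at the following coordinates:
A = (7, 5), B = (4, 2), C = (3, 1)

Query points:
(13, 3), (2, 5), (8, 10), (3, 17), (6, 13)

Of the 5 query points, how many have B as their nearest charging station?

1

(13, 3) — d² to each: A:40, B:82, C:104 → nearest is A
(2, 5) — d² to each: A:25, B:13, C:17 → nearest is B
(8, 10) — d² to each: A:26, B:80, C:106 → nearest is A
(3, 17) — d² to each: A:160, B:226, C:256 → nearest is A
(6, 13) — d² to each: A:65, B:125, C:153 → nearest is A
1 of the 5 points has B as nearest.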